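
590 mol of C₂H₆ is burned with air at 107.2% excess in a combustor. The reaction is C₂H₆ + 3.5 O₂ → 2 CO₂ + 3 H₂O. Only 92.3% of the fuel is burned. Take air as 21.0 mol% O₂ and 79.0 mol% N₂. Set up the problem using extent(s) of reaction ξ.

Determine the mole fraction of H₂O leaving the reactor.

0.0769

Stoichiometric O₂ = 3.5 × 590 = 2065 mol; O₂ fed = 2065 × 2.072 = 4279 mol.
N₂ fed = 4279 × 79/21 = 16100 mol.
Fuel reacted = 0.923 × 590 → ξ = 544.6 mol.
Outlet (n = n₀ + ν ξ):
  C₂H₆: 590 − 1(544.6) = 45.43
  O₂: 4279 − 3.5(544.6) = 2373
  N₂: 16100 (inert)
  CO₂: 0 + 2(544.6) = 1089
  H₂O: 0 + 3(544.6) = 1634
Total out = 21240 mol; y_H₂O = 1634 / 21240 = 0.07693.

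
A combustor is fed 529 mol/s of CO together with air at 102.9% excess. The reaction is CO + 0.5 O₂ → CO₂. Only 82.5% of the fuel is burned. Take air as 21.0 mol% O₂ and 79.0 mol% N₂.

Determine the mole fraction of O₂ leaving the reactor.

Stoichiometric O₂ = 0.5 × 529 = 264.5 mol/s; O₂ fed = 264.5 × 2.029 = 536.7 mol/s.
N₂ fed = 536.7 × 79/21 = 2019 mol/s.
Fuel reacted = 0.825 × 529 → ξ = 436.4 mol/s.
Outlet (n = n₀ + ν ξ):
  CO: 529 − 1(436.4) = 92.58
  O₂: 536.7 − 0.5(436.4) = 318.5
  N₂: 2019 (inert)
  CO₂: 0 + 1(436.4) = 436.4
Total out = 2866 mol/s; y_O₂ = 318.5 / 2866 = 0.1111.

0.111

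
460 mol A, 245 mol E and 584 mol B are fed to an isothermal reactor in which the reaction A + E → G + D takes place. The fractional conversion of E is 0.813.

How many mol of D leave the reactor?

199 mol

E reacted = 0.813 × 245 = 199.2 mol; ν_E = −1, so ξ = 199.2/1 = 199.2 mol.
Outlet amounts (n = n₀ + ν ξ):
  A: 460 − 1(199.2) = 260.8
  E: 245 − 1(199.2) = 45.82
  G: 0 + 1(199.2) = 199.2
  D: 0 + 1(199.2) = 199.2
  B: 584 (inert)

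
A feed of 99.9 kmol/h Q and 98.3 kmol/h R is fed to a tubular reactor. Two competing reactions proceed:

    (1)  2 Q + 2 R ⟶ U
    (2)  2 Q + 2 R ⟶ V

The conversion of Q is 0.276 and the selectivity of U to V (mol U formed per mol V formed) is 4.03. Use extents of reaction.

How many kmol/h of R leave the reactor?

Conversion of Q: Q consumed = 0.276 × 99.9 = 27.57 kmol/h = 2ξ₁ + 2ξ₂.
Selectivity: 1ξ₁ / (1ξ₂) = 4.03 → ξ₁ = 4.03 ξ₂.
Substitute: (2·4.03 + 2) ξ₂ = 27.57 → ξ₂ = 2.741 kmol/h, ξ₁ = 11.05 kmol/h.
Outlet amounts (n = n₀ + Σ ν·ξ):
  Q: 99.9 − 2(11.05) − 2(2.741) = 72.33
  R: 98.3 − 2(11.05) − 2(2.741) = 70.73
  U: 0 + 1(11.05) = 11.05
  V: 0 + 1(2.741) = 2.741

70.7 kmol/h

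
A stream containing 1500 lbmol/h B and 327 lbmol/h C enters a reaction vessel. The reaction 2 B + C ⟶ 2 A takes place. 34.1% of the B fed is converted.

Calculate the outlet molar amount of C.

B reacted = 0.341 × 1500 = 511.5 lbmol/h; ν_B = −2, so ξ = 511.5/2 = 255.8 lbmol/h.
Outlet amounts (n = n₀ + ν ξ):
  B: 1500 − 2(255.8) = 988.5
  C: 327 − 1(255.8) = 71.25
  A: 0 + 2(255.8) = 511.5

71.2 lbmol/h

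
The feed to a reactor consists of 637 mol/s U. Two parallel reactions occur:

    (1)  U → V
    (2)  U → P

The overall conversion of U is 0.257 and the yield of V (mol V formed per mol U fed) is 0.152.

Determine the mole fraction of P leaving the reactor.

Yield of V: 1ξ₁ / 637 = 0.152 → ξ₁ = 96.82 mol/s.
Conversion of U: 1ξ₁ + 1ξ₂ = 0.257 × 637 = 163.7 → ξ₂ = 66.89 mol/s.
Outlet amounts (n = n₀ + Σ ν·ξ):
  U: 637 − 1(96.82) − 1(66.89) = 473.3
  V: 0 + 1(96.82) = 96.82
  P: 0 + 1(66.89) = 66.89
Total out = 637 mol/s; y_P = 66.89 / 637 = 0.105.

0.105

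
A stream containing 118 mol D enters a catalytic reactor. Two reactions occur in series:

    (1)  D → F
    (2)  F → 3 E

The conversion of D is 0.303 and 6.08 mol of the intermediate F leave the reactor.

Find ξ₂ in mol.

ξ₂ = 29.7 mol

Conversion of D: D consumed = 1ξ₁ = 0.303 × 118 → ξ₁ = 35.75 mol.
F balance: n_F = 0 + 1ξ₁ − 1ξ₂ = 6.08 → ξ₂ = (1·35.75 − 6.08)/1 = 29.67 mol.
Outlet amounts (n = n₀ + Σ ν·ξ):
  D: 118 − 1(35.75) = 82.25
  F: 0 + 1(35.75) − 1(29.67) = 6.08
  E: 0 + 3(29.67) = 89.02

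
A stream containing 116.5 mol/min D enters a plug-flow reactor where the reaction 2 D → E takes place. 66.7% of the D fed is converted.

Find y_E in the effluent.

0.5

D reacted = 0.667 × 116.5 = 77.71 mol/min; ν_D = −2, so ξ = 77.71/2 = 38.85 mol/min.
Outlet amounts (n = n₀ + ν ξ):
  D: 116.5 − 2(38.85) = 38.79
  E: 0 + 1(38.85) = 38.85
Total out = 77.65 mol/min; y_E = 38.85 / 77.65 = 0.5004.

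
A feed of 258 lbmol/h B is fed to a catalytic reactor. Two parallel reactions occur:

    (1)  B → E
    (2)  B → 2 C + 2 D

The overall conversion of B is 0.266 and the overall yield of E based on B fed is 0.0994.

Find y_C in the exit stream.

0.222

Yield of E: 1ξ₁ / 258 = 0.0994 → ξ₁ = 25.65 lbmol/h.
Conversion of B: 1ξ₁ + 1ξ₂ = 0.266 × 258 = 68.63 → ξ₂ = 42.98 lbmol/h.
Outlet amounts (n = n₀ + Σ ν·ξ):
  B: 258 − 1(25.65) − 1(42.98) = 189.4
  E: 0 + 1(25.65) = 25.65
  C: 0 + 2(42.98) = 85.97
  D: 0 + 2(42.98) = 85.97
Total out = 386.9 lbmol/h; y_C = 85.97 / 386.9 = 0.2222.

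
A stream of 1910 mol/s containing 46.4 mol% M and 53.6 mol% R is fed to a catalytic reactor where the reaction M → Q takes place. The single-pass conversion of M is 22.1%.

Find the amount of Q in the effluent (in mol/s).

196 mol/s

M reacted = 0.221 × 886.2 = 195.9 mol/s; ν_M = −1, so ξ = 195.9/1 = 195.9 mol/s.
Outlet amounts (n = n₀ + ν ξ):
  M: 886.2 − 1(195.9) = 690.4
  Q: 0 + 1(195.9) = 195.9
  R: 1024 (inert)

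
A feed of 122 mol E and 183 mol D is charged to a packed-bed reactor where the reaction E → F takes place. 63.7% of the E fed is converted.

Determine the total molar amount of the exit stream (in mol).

305 mol

E reacted = 0.637 × 122 = 77.71 mol; ν_E = −1, so ξ = 77.71/1 = 77.71 mol.
Outlet amounts (n = n₀ + ν ξ):
  E: 122 − 1(77.71) = 44.29
  F: 0 + 1(77.71) = 77.71
  D: 183 (inert)
Total out = 44.29 + 77.71 + 183 = 305 mol.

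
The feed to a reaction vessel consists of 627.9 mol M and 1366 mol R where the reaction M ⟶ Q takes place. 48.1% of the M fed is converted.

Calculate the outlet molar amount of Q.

M reacted = 0.481 × 627.9 = 302 mol; ν_M = −1, so ξ = 302/1 = 302 mol.
Outlet amounts (n = n₀ + ν ξ):
  M: 627.9 − 1(302) = 325.9
  Q: 0 + 1(302) = 302
  R: 1366 (inert)

302 mol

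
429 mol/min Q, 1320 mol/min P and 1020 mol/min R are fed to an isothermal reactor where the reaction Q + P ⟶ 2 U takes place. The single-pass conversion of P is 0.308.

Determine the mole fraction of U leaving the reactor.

0.294

P reacted = 0.308 × 1320 = 406.6 mol/min; ν_P = −1, so ξ = 406.6/1 = 406.6 mol/min.
Outlet amounts (n = n₀ + ν ξ):
  Q: 429 − 1(406.6) = 22.44
  P: 1320 − 1(406.6) = 913.4
  U: 0 + 2(406.6) = 813.1
  R: 1020 (inert)
Total out = 2769 mol/min; y_U = 813.1 / 2769 = 0.2937.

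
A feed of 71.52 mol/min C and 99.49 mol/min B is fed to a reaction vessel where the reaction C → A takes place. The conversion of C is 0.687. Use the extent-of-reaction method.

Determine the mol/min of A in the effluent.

49.1 mol/min

C reacted = 0.687 × 71.52 = 49.13 mol/min; ν_C = −1, so ξ = 49.13/1 = 49.13 mol/min.
Outlet amounts (n = n₀ + ν ξ):
  C: 71.52 − 1(49.13) = 22.39
  A: 0 + 1(49.13) = 49.13
  B: 99.49 (inert)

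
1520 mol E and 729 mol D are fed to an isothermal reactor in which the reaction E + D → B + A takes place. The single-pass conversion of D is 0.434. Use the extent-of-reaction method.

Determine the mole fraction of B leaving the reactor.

0.141

D reacted = 0.434 × 729 = 316.4 mol; ν_D = −1, so ξ = 316.4/1 = 316.4 mol.
Outlet amounts (n = n₀ + ν ξ):
  E: 1520 − 1(316.4) = 1204
  D: 729 − 1(316.4) = 412.6
  B: 0 + 1(316.4) = 316.4
  A: 0 + 1(316.4) = 316.4
Total out = 2249 mol; y_B = 316.4 / 2249 = 0.1407.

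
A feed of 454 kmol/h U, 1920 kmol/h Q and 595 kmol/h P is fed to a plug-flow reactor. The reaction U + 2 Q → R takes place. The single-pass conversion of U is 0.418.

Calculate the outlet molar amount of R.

U reacted = 0.418 × 454 = 189.8 kmol/h; ν_U = −1, so ξ = 189.8/1 = 189.8 kmol/h.
Outlet amounts (n = n₀ + ν ξ):
  U: 454 − 1(189.8) = 264.2
  Q: 1920 − 2(189.8) = 1540
  R: 0 + 1(189.8) = 189.8
  P: 595 (inert)

190 kmol/h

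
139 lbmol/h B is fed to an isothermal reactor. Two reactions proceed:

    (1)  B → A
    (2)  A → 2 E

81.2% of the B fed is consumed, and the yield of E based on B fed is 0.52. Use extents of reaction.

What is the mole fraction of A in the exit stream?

Conversion of B: B consumed = 1ξ₁ = 0.812 × 139 → ξ₁ = 112.9 lbmol/h.
Yield of E: 2ξ₂ / 139 = 0.52 → ξ₂ = 36.14 lbmol/h.
Outlet amounts (n = n₀ + Σ ν·ξ):
  B: 139 − 1(112.9) = 26.13
  A: 0 + 1(112.9) − 1(36.14) = 76.73
  E: 0 + 2(36.14) = 72.28
Total out = 175.1 lbmol/h; y_A = 76.73 / 175.1 = 0.4381.

0.438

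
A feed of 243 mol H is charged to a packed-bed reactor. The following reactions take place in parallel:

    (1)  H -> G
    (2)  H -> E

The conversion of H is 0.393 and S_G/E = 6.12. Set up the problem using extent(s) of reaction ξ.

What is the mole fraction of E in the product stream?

0.0552

Conversion of H: H consumed = 0.393 × 243 = 95.5 mol = 1ξ₁ + 1ξ₂.
Selectivity: 1ξ₁ / (1ξ₂) = 6.12 → ξ₁ = 6.12 ξ₂.
Substitute: (1·6.12 + 1) ξ₂ = 95.5 → ξ₂ = 13.41 mol, ξ₁ = 82.09 mol.
Outlet amounts (n = n₀ + Σ ν·ξ):
  H: 243 − 1(82.09) − 1(13.41) = 147.5
  G: 0 + 1(82.09) = 82.09
  E: 0 + 1(13.41) = 13.41
Total out = 243 mol; y_E = 13.41 / 243 = 0.0552.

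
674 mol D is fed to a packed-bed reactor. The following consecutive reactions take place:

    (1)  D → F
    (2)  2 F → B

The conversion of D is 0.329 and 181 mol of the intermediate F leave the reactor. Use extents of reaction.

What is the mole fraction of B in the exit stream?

Conversion of D: D consumed = 1ξ₁ = 0.329 × 674 → ξ₁ = 221.7 mol.
F balance: n_F = 0 + 1ξ₁ − 2ξ₂ = 181 → ξ₂ = (1·221.7 − 181)/2 = 20.37 mol.
Outlet amounts (n = n₀ + Σ ν·ξ):
  D: 674 − 1(221.7) = 452.3
  F: 0 + 1(221.7) − 2(20.37) = 181
  B: 0 + 1(20.37) = 20.37
Total out = 653.6 mol; y_B = 20.37 / 653.6 = 0.03117.

0.0312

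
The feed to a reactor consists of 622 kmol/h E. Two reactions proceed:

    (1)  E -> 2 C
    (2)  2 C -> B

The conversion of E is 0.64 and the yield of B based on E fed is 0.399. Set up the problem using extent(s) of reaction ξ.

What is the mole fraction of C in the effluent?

0.388

Conversion of E: E consumed = 1ξ₁ = 0.64 × 622 → ξ₁ = 398.1 kmol/h.
Yield of B: 1ξ₂ / 622 = 0.399 → ξ₂ = 248.2 kmol/h.
Outlet amounts (n = n₀ + Σ ν·ξ):
  E: 622 − 1(398.1) = 223.9
  C: 0 + 2(398.1) − 2(248.2) = 299.8
  B: 0 + 1(248.2) = 248.2
Total out = 771.9 kmol/h; y_C = 299.8 / 771.9 = 0.3884.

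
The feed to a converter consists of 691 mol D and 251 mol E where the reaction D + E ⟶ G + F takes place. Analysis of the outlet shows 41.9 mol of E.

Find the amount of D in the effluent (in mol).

482 mol

For E: n = n₀ − 1ξ → 41.9 = 251 − 1ξ, giving ξ = 209.1 mol.
Outlet amounts (n = n₀ + ν ξ):
  D: 691 − 1(209.1) = 481.9
  E: 251 − 1(209.1) = 41.9
  G: 0 + 1(209.1) = 209.1
  F: 0 + 1(209.1) = 209.1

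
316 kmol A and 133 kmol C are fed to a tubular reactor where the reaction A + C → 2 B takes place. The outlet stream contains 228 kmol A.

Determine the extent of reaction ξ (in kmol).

For A: n = n₀ − 1ξ → 228 = 316 − 1ξ, giving ξ = 88 kmol.
Outlet amounts (n = n₀ + ν ξ):
  A: 316 − 1(88) = 228
  C: 133 − 1(88) = 45
  B: 0 + 2(88) = 176

ξ = 88 kmol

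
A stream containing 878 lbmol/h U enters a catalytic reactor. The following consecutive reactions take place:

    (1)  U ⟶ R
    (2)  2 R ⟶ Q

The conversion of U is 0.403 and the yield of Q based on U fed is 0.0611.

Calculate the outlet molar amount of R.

247 lbmol/h

Conversion of U: U consumed = 1ξ₁ = 0.403 × 878 → ξ₁ = 353.8 lbmol/h.
Yield of Q: 1ξ₂ / 878 = 0.0611 → ξ₂ = 53.65 lbmol/h.
Outlet amounts (n = n₀ + Σ ν·ξ):
  U: 878 − 1(353.8) = 524.2
  R: 0 + 1(353.8) − 2(53.65) = 246.5
  Q: 0 + 1(53.65) = 53.65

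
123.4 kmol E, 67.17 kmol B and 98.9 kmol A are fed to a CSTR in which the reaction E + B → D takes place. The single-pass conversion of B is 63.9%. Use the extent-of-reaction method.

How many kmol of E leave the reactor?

80.5 kmol

B reacted = 0.639 × 67.17 = 42.92 kmol; ν_B = −1, so ξ = 42.92/1 = 42.92 kmol.
Outlet amounts (n = n₀ + ν ξ):
  E: 123.4 − 1(42.92) = 80.48
  B: 67.17 − 1(42.92) = 24.25
  D: 0 + 1(42.92) = 42.92
  A: 98.9 (inert)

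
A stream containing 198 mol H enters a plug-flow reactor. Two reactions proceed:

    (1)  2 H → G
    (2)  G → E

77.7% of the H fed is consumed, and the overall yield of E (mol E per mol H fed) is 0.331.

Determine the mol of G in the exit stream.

11.4 mol

Conversion of H: H consumed = 2ξ₁ = 0.777 × 198 → ξ₁ = 76.92 mol.
Yield of E: 1ξ₂ / 198 = 0.331 → ξ₂ = 65.54 mol.
Outlet amounts (n = n₀ + Σ ν·ξ):
  H: 198 − 2(76.92) = 44.15
  G: 0 + 1(76.92) − 1(65.54) = 11.39
  E: 0 + 1(65.54) = 65.54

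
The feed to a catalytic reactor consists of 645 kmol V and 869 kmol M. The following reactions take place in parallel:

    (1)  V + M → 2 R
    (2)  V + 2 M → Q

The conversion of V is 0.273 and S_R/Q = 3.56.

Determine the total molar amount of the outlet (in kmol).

Conversion of V: V consumed = 0.273 × 645 = 176.1 kmol = 1ξ₁ + 1ξ₂.
Selectivity: 2ξ₁ / (1ξ₂) = 3.56 → ξ₁ = 1.78 ξ₂.
Substitute: (1·1.78 + 1) ξ₂ = 176.1 → ξ₂ = 63.34 kmol, ξ₁ = 112.7 kmol.
Outlet amounts (n = n₀ + Σ ν·ξ):
  V: 645 − 1(112.7) − 1(63.34) = 468.9
  M: 869 − 1(112.7) − 2(63.34) = 629.6
  R: 0 + 2(112.7) = 225.5
  Q: 0 + 1(63.34) = 63.34
Total out = 468.9 + 629.6 + 225.5 + 63.34 = 1387 kmol.

1390 kmol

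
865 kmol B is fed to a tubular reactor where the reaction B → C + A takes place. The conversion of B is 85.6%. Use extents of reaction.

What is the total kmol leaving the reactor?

B reacted = 0.856 × 865 = 740.4 kmol; ν_B = −1, so ξ = 740.4/1 = 740.4 kmol.
Outlet amounts (n = n₀ + ν ξ):
  B: 865 − 1(740.4) = 124.6
  C: 0 + 1(740.4) = 740.4
  A: 0 + 1(740.4) = 740.4
Total out = 124.6 + 740.4 + 740.4 = 1605 kmol.

1610 kmol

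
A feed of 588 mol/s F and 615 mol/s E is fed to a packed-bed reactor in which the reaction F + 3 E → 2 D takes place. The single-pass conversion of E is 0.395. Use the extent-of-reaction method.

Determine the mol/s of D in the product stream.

E reacted = 0.395 × 615 = 242.9 mol/s; ν_E = −3, so ξ = 242.9/3 = 80.98 mol/s.
Outlet amounts (n = n₀ + ν ξ):
  F: 588 − 1(80.98) = 507
  E: 615 − 3(80.98) = 372.1
  D: 0 + 2(80.98) = 162

162 mol/s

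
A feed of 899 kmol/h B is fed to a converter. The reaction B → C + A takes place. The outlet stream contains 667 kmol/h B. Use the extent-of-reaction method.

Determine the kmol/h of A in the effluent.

For B: n = n₀ − 1ξ → 667 = 899 − 1ξ, giving ξ = 232 kmol/h.
Outlet amounts (n = n₀ + ν ξ):
  B: 899 − 1(232) = 667
  C: 0 + 1(232) = 232
  A: 0 + 1(232) = 232

232 kmol/h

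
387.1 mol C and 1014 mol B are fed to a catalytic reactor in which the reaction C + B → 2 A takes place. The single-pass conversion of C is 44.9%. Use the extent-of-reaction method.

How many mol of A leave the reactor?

348 mol

C reacted = 0.449 × 387.1 = 173.8 mol; ν_C = −1, so ξ = 173.8/1 = 173.8 mol.
Outlet amounts (n = n₀ + ν ξ):
  C: 387.1 − 1(173.8) = 213.3
  B: 1014 − 1(173.8) = 840.2
  A: 0 + 2(173.8) = 347.6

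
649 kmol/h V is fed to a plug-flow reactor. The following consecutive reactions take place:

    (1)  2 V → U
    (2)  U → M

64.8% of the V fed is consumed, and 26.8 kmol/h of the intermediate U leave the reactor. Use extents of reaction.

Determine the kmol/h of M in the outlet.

Conversion of V: V consumed = 2ξ₁ = 0.648 × 649 → ξ₁ = 210.3 kmol/h.
U balance: n_U = 0 + 1ξ₁ − 1ξ₂ = 26.8 → ξ₂ = (1·210.3 − 26.8)/1 = 183.5 kmol/h.
Outlet amounts (n = n₀ + Σ ν·ξ):
  V: 649 − 2(210.3) = 228.4
  U: 0 + 1(210.3) − 1(183.5) = 26.8
  M: 0 + 1(183.5) = 183.5

183 kmol/h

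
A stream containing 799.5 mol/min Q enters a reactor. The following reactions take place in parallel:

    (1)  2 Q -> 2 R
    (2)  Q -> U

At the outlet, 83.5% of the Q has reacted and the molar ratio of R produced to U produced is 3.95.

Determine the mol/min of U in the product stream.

135 mol/min

Conversion of Q: Q consumed = 0.835 × 799.5 = 667.6 mol/min = 2ξ₁ + 1ξ₂.
Selectivity: 2ξ₁ / (1ξ₂) = 3.95 → ξ₁ = 1.975 ξ₂.
Substitute: (2·1.975 + 1) ξ₂ = 667.6 → ξ₂ = 134.9 mol/min, ξ₁ = 266.4 mol/min.
Outlet amounts (n = n₀ + Σ ν·ξ):
  Q: 799.5 − 2(266.4) − 1(134.9) = 131.9
  R: 0 + 2(266.4) = 532.7
  U: 0 + 1(134.9) = 134.9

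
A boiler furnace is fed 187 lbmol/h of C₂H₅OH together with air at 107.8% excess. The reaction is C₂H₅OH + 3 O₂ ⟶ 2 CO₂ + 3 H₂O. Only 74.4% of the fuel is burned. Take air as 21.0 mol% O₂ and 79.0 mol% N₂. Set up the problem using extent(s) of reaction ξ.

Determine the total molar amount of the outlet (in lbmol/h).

Stoichiometric O₂ = 3 × 187 = 561 lbmol/h; O₂ fed = 561 × 2.078 = 1166 lbmol/h.
N₂ fed = 1166 × 79/21 = 4385 lbmol/h.
Fuel reacted = 0.744 × 187 → ξ = 139.1 lbmol/h.
Outlet (n = n₀ + ν ξ):
  C₂H₅OH: 187 − 1(139.1) = 47.87
  O₂: 1166 − 3(139.1) = 748.4
  N₂: 4385 (inert)
  CO₂: 0 + 2(139.1) = 278.3
  H₂O: 0 + 3(139.1) = 417.4
Total out = 47.87 + 748.4 + 4385 + 278.3 + 417.4 = 5877 lbmol/h.

5880 lbmol/h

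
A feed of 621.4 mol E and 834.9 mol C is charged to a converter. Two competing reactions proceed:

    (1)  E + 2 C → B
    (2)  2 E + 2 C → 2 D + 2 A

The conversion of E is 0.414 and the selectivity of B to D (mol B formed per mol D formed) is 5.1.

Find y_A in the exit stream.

0.0411

Conversion of E: E consumed = 0.414 × 621.4 = 257.3 mol = 1ξ₁ + 2ξ₂.
Selectivity: 1ξ₁ / (2ξ₂) = 5.1 → ξ₁ = 10.2 ξ₂.
Substitute: (1·10.2 + 2) ξ₂ = 257.3 → ξ₂ = 21.09 mol, ξ₁ = 215.1 mol.
Outlet amounts (n = n₀ + Σ ν·ξ):
  E: 621.4 − 1(215.1) − 2(21.09) = 364.1
  C: 834.9 − 2(215.1) − 2(21.09) = 362.6
  B: 0 + 1(215.1) = 215.1
  D: 0 + 2(21.09) = 42.17
  A: 0 + 2(21.09) = 42.17
Total out = 1026 mol; y_A = 42.17 / 1026 = 0.0411.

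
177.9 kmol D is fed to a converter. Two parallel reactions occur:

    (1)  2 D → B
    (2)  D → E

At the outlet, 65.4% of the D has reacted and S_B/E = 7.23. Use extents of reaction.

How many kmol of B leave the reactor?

54.4 kmol

Conversion of D: D consumed = 0.654 × 177.9 = 116.3 kmol = 2ξ₁ + 1ξ₂.
Selectivity: 1ξ₁ / (1ξ₂) = 7.23 → ξ₁ = 7.23 ξ₂.
Substitute: (2·7.23 + 1) ξ₂ = 116.3 → ξ₂ = 7.526 kmol, ξ₁ = 54.41 kmol.
Outlet amounts (n = n₀ + Σ ν·ξ):
  D: 177.9 − 2(54.41) − 1(7.526) = 61.55
  B: 0 + 1(54.41) = 54.41
  E: 0 + 1(7.526) = 7.526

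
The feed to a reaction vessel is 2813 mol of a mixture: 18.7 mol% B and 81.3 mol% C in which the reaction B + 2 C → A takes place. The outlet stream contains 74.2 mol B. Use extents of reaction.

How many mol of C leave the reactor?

For B: n = n₀ − 1ξ → 74.2 = 526 − 1ξ, giving ξ = 451.8 mol.
Outlet amounts (n = n₀ + ν ξ):
  B: 526 − 1(451.8) = 74.2
  C: 2287 − 2(451.8) = 1383
  A: 0 + 1(451.8) = 451.8

1380 mol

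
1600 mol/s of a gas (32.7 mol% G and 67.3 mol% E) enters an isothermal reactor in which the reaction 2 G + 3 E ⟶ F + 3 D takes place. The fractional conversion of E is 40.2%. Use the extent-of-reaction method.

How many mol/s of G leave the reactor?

E reacted = 0.402 × 1077 = 432.9 mol/s; ν_E = −3, so ξ = 432.9/3 = 144.3 mol/s.
Outlet amounts (n = n₀ + ν ξ):
  G: 523.2 − 2(144.3) = 234.6
  E: 1077 − 3(144.3) = 643.9
  F: 0 + 1(144.3) = 144.3
  D: 0 + 3(144.3) = 432.9

235 mol/s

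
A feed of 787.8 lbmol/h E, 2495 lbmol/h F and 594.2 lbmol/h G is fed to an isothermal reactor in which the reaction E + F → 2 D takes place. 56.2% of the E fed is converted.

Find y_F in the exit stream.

E reacted = 0.562 × 787.8 = 442.7 lbmol/h; ν_E = −1, so ξ = 442.7/1 = 442.7 lbmol/h.
Outlet amounts (n = n₀ + ν ξ):
  E: 787.8 − 1(442.7) = 345.1
  F: 2495 − 1(442.7) = 2052
  D: 0 + 2(442.7) = 885.5
  G: 594.2 (inert)
Total out = 3877 lbmol/h; y_F = 2052 / 3877 = 0.5293.

0.529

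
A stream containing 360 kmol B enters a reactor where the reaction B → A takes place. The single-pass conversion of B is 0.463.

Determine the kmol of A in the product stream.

B reacted = 0.463 × 360 = 166.7 kmol; ν_B = −1, so ξ = 166.7/1 = 166.7 kmol.
Outlet amounts (n = n₀ + ν ξ):
  B: 360 − 1(166.7) = 193.3
  A: 0 + 1(166.7) = 166.7

167 kmol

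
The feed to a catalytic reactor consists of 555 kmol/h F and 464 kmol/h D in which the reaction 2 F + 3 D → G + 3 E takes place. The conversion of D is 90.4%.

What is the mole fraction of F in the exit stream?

D reacted = 0.904 × 464 = 419.5 kmol/h; ν_D = −3, so ξ = 419.5/3 = 139.8 kmol/h.
Outlet amounts (n = n₀ + ν ξ):
  F: 555 − 2(139.8) = 275.4
  D: 464 − 3(139.8) = 44.54
  G: 0 + 1(139.8) = 139.8
  E: 0 + 3(139.8) = 419.5
Total out = 879.2 kmol/h; y_F = 275.4 / 879.2 = 0.3132.

0.313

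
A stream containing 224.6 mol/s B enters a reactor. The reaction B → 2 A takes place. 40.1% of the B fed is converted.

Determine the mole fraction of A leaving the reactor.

0.572

B reacted = 0.401 × 224.6 = 90.06 mol/s; ν_B = −1, so ξ = 90.06/1 = 90.06 mol/s.
Outlet amounts (n = n₀ + ν ξ):
  B: 224.6 − 1(90.06) = 134.5
  A: 0 + 2(90.06) = 180.1
Total out = 314.7 mol/s; y_A = 180.1 / 314.7 = 0.5724.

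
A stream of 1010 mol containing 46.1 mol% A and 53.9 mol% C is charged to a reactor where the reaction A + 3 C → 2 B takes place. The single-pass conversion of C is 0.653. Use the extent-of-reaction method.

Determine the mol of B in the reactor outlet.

C reacted = 0.653 × 544.4 = 355.5 mol; ν_C = −3, so ξ = 355.5/3 = 118.5 mol.
Outlet amounts (n = n₀ + ν ξ):
  A: 465.6 − 1(118.5) = 347.1
  C: 544.4 − 3(118.5) = 188.9
  B: 0 + 2(118.5) = 237

237 mol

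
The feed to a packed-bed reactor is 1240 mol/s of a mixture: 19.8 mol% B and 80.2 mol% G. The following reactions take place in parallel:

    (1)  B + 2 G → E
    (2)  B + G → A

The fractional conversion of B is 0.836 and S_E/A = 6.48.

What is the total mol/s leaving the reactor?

Conversion of B: B consumed = 0.836 × 245.5 = 205.3 mol/s = 1ξ₁ + 1ξ₂.
Selectivity: 1ξ₁ / (1ξ₂) = 6.48 → ξ₁ = 6.48 ξ₂.
Substitute: (1·6.48 + 1) ξ₂ = 205.3 → ξ₂ = 27.44 mol/s, ξ₁ = 177.8 mol/s.
Outlet amounts (n = n₀ + Σ ν·ξ):
  B: 245.5 − 1(177.8) − 1(27.44) = 40.27
  G: 994.5 − 2(177.8) − 1(27.44) = 611.4
  E: 0 + 1(177.8) = 177.8
  A: 0 + 1(27.44) = 27.44
Total out = 40.27 + 611.4 + 177.8 + 27.44 = 856.9 mol/s.

857 mol/s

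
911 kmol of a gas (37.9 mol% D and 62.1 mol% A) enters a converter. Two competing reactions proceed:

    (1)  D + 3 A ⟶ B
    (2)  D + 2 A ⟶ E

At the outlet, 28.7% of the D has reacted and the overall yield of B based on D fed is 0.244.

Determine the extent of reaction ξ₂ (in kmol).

ξ₂ = 14.8 kmol

Yield of B: 1ξ₁ / 345.3 = 0.244 → ξ₁ = 84.25 kmol.
Conversion of D: 1ξ₁ + 1ξ₂ = 0.287 × 345.3 = 99.09 → ξ₂ = 14.85 kmol.
Outlet amounts (n = n₀ + Σ ν·ξ):
  D: 345.3 − 1(84.25) − 1(14.85) = 246.2
  A: 565.7 − 3(84.25) − 2(14.85) = 283.3
  B: 0 + 1(84.25) = 84.25
  E: 0 + 1(14.85) = 14.85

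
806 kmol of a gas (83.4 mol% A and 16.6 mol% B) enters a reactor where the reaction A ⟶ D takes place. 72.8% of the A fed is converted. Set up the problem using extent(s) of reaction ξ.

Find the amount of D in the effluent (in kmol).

489 kmol

A reacted = 0.728 × 672.2 = 489.4 kmol; ν_A = −1, so ξ = 489.4/1 = 489.4 kmol.
Outlet amounts (n = n₀ + ν ξ):
  A: 672.2 − 1(489.4) = 182.8
  D: 0 + 1(489.4) = 489.4
  B: 133.8 (inert)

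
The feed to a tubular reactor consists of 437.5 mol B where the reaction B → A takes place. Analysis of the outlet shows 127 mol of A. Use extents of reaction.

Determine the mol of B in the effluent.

310 mol

For A: n = n₀ + 1ξ → 127 = 0 + 1ξ, giving ξ = 127 mol.
Outlet amounts (n = n₀ + ν ξ):
  B: 437.5 − 1(127) = 310.5
  A: 0 + 1(127) = 127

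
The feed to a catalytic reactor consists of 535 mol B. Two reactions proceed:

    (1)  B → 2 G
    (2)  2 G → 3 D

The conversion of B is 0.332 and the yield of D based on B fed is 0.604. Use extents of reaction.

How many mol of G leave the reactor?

140 mol

Conversion of B: B consumed = 1ξ₁ = 0.332 × 535 → ξ₁ = 177.6 mol.
Yield of D: 3ξ₂ / 535 = 0.604 → ξ₂ = 107.7 mol.
Outlet amounts (n = n₀ + Σ ν·ξ):
  B: 535 − 1(177.6) = 357.4
  G: 0 + 2(177.6) − 2(107.7) = 139.8
  D: 0 + 3(107.7) = 323.1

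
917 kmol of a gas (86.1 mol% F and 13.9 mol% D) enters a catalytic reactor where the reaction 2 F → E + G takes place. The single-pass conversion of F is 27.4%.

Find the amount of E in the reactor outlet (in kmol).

108 kmol

F reacted = 0.274 × 789.5 = 216.3 kmol; ν_F = −2, so ξ = 216.3/2 = 108.2 kmol.
Outlet amounts (n = n₀ + ν ξ):
  F: 789.5 − 2(108.2) = 573.2
  E: 0 + 1(108.2) = 108.2
  G: 0 + 1(108.2) = 108.2
  D: 127.5 (inert)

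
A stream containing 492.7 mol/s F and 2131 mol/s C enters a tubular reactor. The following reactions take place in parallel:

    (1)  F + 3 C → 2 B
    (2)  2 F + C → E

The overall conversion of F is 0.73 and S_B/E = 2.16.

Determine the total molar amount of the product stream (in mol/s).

2140 mol/s

Conversion of F: F consumed = 0.73 × 492.7 = 359.7 mol/s = 1ξ₁ + 2ξ₂.
Selectivity: 2ξ₁ / (1ξ₂) = 2.16 → ξ₁ = 1.08 ξ₂.
Substitute: (1·1.08 + 2) ξ₂ = 359.7 → ξ₂ = 116.8 mol/s, ξ₁ = 126.1 mol/s.
Outlet amounts (n = n₀ + Σ ν·ξ):
  F: 492.7 − 1(126.1) − 2(116.8) = 133
  C: 2131 − 3(126.1) − 1(116.8) = 1636
  B: 0 + 2(126.1) = 252.2
  E: 0 + 1(116.8) = 116.8
Total out = 133 + 1636 + 252.2 + 116.8 = 2138 mol/s.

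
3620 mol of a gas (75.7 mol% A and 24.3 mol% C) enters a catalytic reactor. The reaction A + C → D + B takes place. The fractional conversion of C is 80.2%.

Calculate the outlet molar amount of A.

2030 mol

C reacted = 0.802 × 879.7 = 705.5 mol; ν_C = −1, so ξ = 705.5/1 = 705.5 mol.
Outlet amounts (n = n₀ + ν ξ):
  A: 2740 − 1(705.5) = 2035
  C: 879.7 − 1(705.5) = 174.2
  D: 0 + 1(705.5) = 705.5
  B: 0 + 1(705.5) = 705.5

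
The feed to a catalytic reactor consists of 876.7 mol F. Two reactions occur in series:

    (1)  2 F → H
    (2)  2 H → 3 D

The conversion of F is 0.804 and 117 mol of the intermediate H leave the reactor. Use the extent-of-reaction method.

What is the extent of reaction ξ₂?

ξ₂ = 118 mol

Conversion of F: F consumed = 2ξ₁ = 0.804 × 876.7 → ξ₁ = 352.4 mol.
H balance: n_H = 0 + 1ξ₁ − 2ξ₂ = 117 → ξ₂ = (1·352.4 − 117)/2 = 117.7 mol.
Outlet amounts (n = n₀ + Σ ν·ξ):
  F: 876.7 − 2(352.4) = 171.8
  H: 0 + 1(352.4) − 2(117.7) = 117
  D: 0 + 3(117.7) = 353.2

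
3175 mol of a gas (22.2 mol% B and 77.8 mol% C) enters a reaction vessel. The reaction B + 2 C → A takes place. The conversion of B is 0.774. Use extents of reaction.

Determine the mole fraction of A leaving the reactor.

0.262

B reacted = 0.774 × 704.9 = 545.6 mol; ν_B = −1, so ξ = 545.6/1 = 545.6 mol.
Outlet amounts (n = n₀ + ν ξ):
  B: 704.9 − 1(545.6) = 159.3
  C: 2470 − 2(545.6) = 1379
  A: 0 + 1(545.6) = 545.6
Total out = 2084 mol; y_A = 545.6 / 2084 = 0.2618.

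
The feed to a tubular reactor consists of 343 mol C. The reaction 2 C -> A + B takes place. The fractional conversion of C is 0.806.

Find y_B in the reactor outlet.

0.403

C reacted = 0.806 × 343 = 276.5 mol; ν_C = −2, so ξ = 276.5/2 = 138.2 mol.
Outlet amounts (n = n₀ + ν ξ):
  C: 343 − 2(138.2) = 66.54
  A: 0 + 1(138.2) = 138.2
  B: 0 + 1(138.2) = 138.2
Total out = 343 mol; y_B = 138.2 / 343 = 0.403.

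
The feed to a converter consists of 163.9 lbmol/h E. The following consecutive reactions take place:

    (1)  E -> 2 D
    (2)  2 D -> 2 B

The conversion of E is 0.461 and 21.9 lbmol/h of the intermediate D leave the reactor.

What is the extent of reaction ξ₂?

ξ₂ = 64.6 lbmol/h

Conversion of E: E consumed = 1ξ₁ = 0.461 × 163.9 → ξ₁ = 75.56 lbmol/h.
D balance: n_D = 0 + 2ξ₁ − 2ξ₂ = 21.9 → ξ₂ = (2·75.56 − 21.9)/2 = 64.61 lbmol/h.
Outlet amounts (n = n₀ + Σ ν·ξ):
  E: 163.9 − 1(75.56) = 88.34
  D: 0 + 2(75.56) − 2(64.61) = 21.9
  B: 0 + 2(64.61) = 129.2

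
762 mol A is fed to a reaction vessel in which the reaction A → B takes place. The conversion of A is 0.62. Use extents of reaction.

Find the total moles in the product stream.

762 mol

A reacted = 0.62 × 762 = 472.4 mol; ν_A = −1, so ξ = 472.4/1 = 472.4 mol.
Outlet amounts (n = n₀ + ν ξ):
  A: 762 − 1(472.4) = 289.6
  B: 0 + 1(472.4) = 472.4
Total out = 289.6 + 472.4 = 762 mol.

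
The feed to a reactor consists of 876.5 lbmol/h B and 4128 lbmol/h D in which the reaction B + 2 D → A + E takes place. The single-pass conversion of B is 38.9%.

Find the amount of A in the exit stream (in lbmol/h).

B reacted = 0.389 × 876.5 = 341 lbmol/h; ν_B = −1, so ξ = 341/1 = 341 lbmol/h.
Outlet amounts (n = n₀ + ν ξ):
  B: 876.5 − 1(341) = 535.5
  D: 4128 − 2(341) = 3446
  A: 0 + 1(341) = 341
  E: 0 + 1(341) = 341

341 lbmol/h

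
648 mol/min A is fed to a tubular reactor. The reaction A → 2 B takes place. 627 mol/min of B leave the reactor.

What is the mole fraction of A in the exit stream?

For B: n = n₀ + 2ξ → 627 = 0 + 2ξ, giving ξ = 313.5 mol/min.
Outlet amounts (n = n₀ + ν ξ):
  A: 648 − 1(313.5) = 334.5
  B: 0 + 2(313.5) = 627
Total out = 961.5 mol/min; y_A = 334.5 / 961.5 = 0.3479.

0.348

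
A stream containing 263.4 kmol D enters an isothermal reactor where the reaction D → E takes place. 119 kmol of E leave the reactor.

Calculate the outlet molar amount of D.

144 kmol

For E: n = n₀ + 1ξ → 119 = 0 + 1ξ, giving ξ = 119 kmol.
Outlet amounts (n = n₀ + ν ξ):
  D: 263.4 − 1(119) = 144.4
  E: 0 + 1(119) = 119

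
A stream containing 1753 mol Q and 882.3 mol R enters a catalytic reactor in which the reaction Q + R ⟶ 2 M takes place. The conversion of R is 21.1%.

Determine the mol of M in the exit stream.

372 mol

R reacted = 0.211 × 882.3 = 186.2 mol; ν_R = −1, so ξ = 186.2/1 = 186.2 mol.
Outlet amounts (n = n₀ + ν ξ):
  Q: 1753 − 1(186.2) = 1567
  R: 882.3 − 1(186.2) = 696.1
  M: 0 + 2(186.2) = 372.3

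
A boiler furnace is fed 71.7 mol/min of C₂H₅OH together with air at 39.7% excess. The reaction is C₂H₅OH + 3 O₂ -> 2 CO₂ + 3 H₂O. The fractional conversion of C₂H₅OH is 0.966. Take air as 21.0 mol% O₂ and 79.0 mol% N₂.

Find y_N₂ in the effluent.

0.719

Stoichiometric O₂ = 3 × 71.7 = 215.1 mol/min; O₂ fed = 215.1 × 1.397 = 300.5 mol/min.
N₂ fed = 300.5 × 79/21 = 1130 mol/min.
Fuel reacted = 0.966 × 71.7 → ξ = 69.26 mol/min.
Outlet (n = n₀ + ν ξ):
  C₂H₅OH: 71.7 − 1(69.26) = 2.438
  O₂: 300.5 − 3(69.26) = 92.71
  N₂: 1130 (inert)
  CO₂: 0 + 2(69.26) = 138.5
  H₂O: 0 + 3(69.26) = 207.8
Total out = 1572 mol/min; y_N₂ = 1130 / 1572 = 0.7192.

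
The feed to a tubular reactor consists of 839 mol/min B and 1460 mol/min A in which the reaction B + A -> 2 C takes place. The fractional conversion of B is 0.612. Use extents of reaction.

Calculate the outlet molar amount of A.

947 mol/min

B reacted = 0.612 × 839 = 513.5 mol/min; ν_B = −1, so ξ = 513.5/1 = 513.5 mol/min.
Outlet amounts (n = n₀ + ν ξ):
  B: 839 − 1(513.5) = 325.5
  A: 1460 − 1(513.5) = 946.5
  C: 0 + 2(513.5) = 1027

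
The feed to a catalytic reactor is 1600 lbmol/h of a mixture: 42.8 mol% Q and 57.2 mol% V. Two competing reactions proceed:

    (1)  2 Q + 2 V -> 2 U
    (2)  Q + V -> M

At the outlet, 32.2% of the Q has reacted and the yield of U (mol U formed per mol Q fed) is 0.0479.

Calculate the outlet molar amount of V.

Yield of U: 2ξ₁ / 684.8 = 0.0479 → ξ₁ = 16.4 lbmol/h.
Conversion of Q: 2ξ₁ + 1ξ₂ = 0.322 × 684.8 = 220.5 → ξ₂ = 187.7 lbmol/h.
Outlet amounts (n = n₀ + Σ ν·ξ):
  Q: 684.8 − 2(16.4) − 1(187.7) = 464.3
  V: 915.2 − 2(16.4) − 1(187.7) = 694.7
  U: 0 + 2(16.4) = 32.8
  M: 0 + 1(187.7) = 187.7

695 lbmol/h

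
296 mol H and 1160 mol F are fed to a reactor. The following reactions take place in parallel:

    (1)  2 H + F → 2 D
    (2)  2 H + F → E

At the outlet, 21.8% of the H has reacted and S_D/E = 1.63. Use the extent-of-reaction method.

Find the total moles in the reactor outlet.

1410 mol

Conversion of H: H consumed = 0.218 × 296 = 64.53 mol = 2ξ₁ + 2ξ₂.
Selectivity: 2ξ₁ / (1ξ₂) = 1.63 → ξ₁ = 0.815 ξ₂.
Substitute: (2·0.815 + 2) ξ₂ = 64.53 → ξ₂ = 17.78 mol, ξ₁ = 14.49 mol.
Outlet amounts (n = n₀ + Σ ν·ξ):
  H: 296 − 2(14.49) − 2(17.78) = 231.5
  F: 1160 − 1(14.49) − 1(17.78) = 1128
  D: 0 + 2(14.49) = 28.98
  E: 0 + 1(17.78) = 17.78
Total out = 231.5 + 1128 + 28.98 + 17.78 = 1406 mol.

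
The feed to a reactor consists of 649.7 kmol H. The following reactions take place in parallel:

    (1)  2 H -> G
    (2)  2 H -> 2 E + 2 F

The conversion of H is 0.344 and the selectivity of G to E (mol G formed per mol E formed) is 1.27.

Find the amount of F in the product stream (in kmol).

63.1 kmol

Conversion of H: H consumed = 0.344 × 649.7 = 223.5 kmol = 2ξ₁ + 2ξ₂.
Selectivity: 1ξ₁ / (2ξ₂) = 1.27 → ξ₁ = 2.54 ξ₂.
Substitute: (2·2.54 + 2) ξ₂ = 223.5 → ξ₂ = 31.57 kmol, ξ₁ = 80.18 kmol.
Outlet amounts (n = n₀ + Σ ν·ξ):
  H: 649.7 − 2(80.18) − 2(31.57) = 426.2
  G: 0 + 1(80.18) = 80.18
  E: 0 + 2(31.57) = 63.13
  F: 0 + 2(31.57) = 63.13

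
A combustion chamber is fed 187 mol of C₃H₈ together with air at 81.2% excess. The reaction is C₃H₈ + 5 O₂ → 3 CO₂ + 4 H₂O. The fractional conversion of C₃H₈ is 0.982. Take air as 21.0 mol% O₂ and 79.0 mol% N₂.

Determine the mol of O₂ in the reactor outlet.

Stoichiometric O₂ = 5 × 187 = 935 mol; O₂ fed = 935 × 1.812 = 1694 mol.
N₂ fed = 1694 × 79/21 = 6373 mol.
Fuel reacted = 0.982 × 187 → ξ = 183.6 mol.
Outlet (n = n₀ + ν ξ):
  C₃H₈: 187 − 1(183.6) = 3.366
  O₂: 1694 − 5(183.6) = 776.1
  N₂: 6373 (inert)
  CO₂: 0 + 3(183.6) = 550.9
  H₂O: 0 + 4(183.6) = 734.5

776 mol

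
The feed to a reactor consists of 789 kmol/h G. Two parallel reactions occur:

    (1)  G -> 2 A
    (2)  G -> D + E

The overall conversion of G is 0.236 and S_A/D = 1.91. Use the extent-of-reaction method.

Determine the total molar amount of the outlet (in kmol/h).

Conversion of G: G consumed = 0.236 × 789 = 186.2 kmol/h = 1ξ₁ + 1ξ₂.
Selectivity: 2ξ₁ / (1ξ₂) = 1.91 → ξ₁ = 0.955 ξ₂.
Substitute: (1·0.955 + 1) ξ₂ = 186.2 → ξ₂ = 95.25 kmol/h, ξ₁ = 90.96 kmol/h.
Outlet amounts (n = n₀ + Σ ν·ξ):
  G: 789 − 1(90.96) − 1(95.25) = 602.8
  A: 0 + 2(90.96) = 181.9
  D: 0 + 1(95.25) = 95.25
  E: 0 + 1(95.25) = 95.25
Total out = 602.8 + 181.9 + 95.25 + 95.25 = 975.2 kmol/h.

975 kmol/h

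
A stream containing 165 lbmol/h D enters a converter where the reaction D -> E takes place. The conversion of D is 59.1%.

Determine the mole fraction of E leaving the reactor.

0.591

D reacted = 0.591 × 165 = 97.52 lbmol/h; ν_D = −1, so ξ = 97.52/1 = 97.52 lbmol/h.
Outlet amounts (n = n₀ + ν ξ):
  D: 165 − 1(97.52) = 67.48
  E: 0 + 1(97.52) = 97.52
Total out = 165 lbmol/h; y_E = 97.52 / 165 = 0.591.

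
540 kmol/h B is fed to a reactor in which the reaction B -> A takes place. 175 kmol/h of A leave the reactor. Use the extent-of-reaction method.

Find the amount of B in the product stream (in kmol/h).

For A: n = n₀ + 1ξ → 175 = 0 + 1ξ, giving ξ = 175 kmol/h.
Outlet amounts (n = n₀ + ν ξ):
  B: 540 − 1(175) = 365
  A: 0 + 1(175) = 175

365 kmol/h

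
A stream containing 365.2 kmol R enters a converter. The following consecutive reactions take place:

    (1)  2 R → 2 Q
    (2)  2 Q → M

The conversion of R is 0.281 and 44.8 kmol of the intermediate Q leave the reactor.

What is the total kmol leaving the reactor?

Conversion of R: R consumed = 2ξ₁ = 0.281 × 365.2 → ξ₁ = 51.31 kmol.
Q balance: n_Q = 0 + 2ξ₁ − 2ξ₂ = 44.8 → ξ₂ = (2·51.31 − 44.8)/2 = 28.91 kmol.
Outlet amounts (n = n₀ + Σ ν·ξ):
  R: 365.2 − 2(51.31) = 262.6
  Q: 0 + 2(51.31) − 2(28.91) = 44.8
  M: 0 + 1(28.91) = 28.91
Total out = 262.6 + 44.8 + 28.91 = 336.3 kmol.

336 kmol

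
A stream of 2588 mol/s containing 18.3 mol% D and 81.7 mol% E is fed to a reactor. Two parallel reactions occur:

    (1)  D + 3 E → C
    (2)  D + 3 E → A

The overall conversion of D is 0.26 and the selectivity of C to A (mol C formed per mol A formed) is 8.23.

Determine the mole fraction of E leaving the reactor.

0.787

Conversion of D: D consumed = 0.26 × 473.6 = 123.1 mol/s = 1ξ₁ + 1ξ₂.
Selectivity: 1ξ₁ / (1ξ₂) = 8.23 → ξ₁ = 8.23 ξ₂.
Substitute: (1·8.23 + 1) ξ₂ = 123.1 → ξ₂ = 13.34 mol/s, ξ₁ = 109.8 mol/s.
Outlet amounts (n = n₀ + Σ ν·ξ):
  D: 473.6 − 1(109.8) − 1(13.34) = 350.5
  E: 2114 − 3(109.8) − 3(13.34) = 1745
  C: 0 + 1(109.8) = 109.8
  A: 0 + 1(13.34) = 13.34
Total out = 2219 mol/s; y_E = 1745 / 2219 = 0.7865.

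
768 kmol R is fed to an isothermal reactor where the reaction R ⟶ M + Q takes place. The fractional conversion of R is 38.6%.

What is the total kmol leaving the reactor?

1060 kmol

R reacted = 0.386 × 768 = 296.4 kmol; ν_R = −1, so ξ = 296.4/1 = 296.4 kmol.
Outlet amounts (n = n₀ + ν ξ):
  R: 768 − 1(296.4) = 471.6
  M: 0 + 1(296.4) = 296.4
  Q: 0 + 1(296.4) = 296.4
Total out = 471.6 + 296.4 + 296.4 = 1064 kmol.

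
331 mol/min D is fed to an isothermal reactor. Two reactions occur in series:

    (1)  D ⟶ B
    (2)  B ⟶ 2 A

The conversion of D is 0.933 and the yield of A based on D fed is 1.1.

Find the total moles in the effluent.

513 mol/min

Conversion of D: D consumed = 1ξ₁ = 0.933 × 331 → ξ₁ = 308.8 mol/min.
Yield of A: 2ξ₂ / 331 = 1.1 → ξ₂ = 182.1 mol/min.
Outlet amounts (n = n₀ + Σ ν·ξ):
  D: 331 − 1(308.8) = 22.18
  B: 0 + 1(308.8) − 1(182.1) = 126.8
  A: 0 + 2(182.1) = 364.1
Total out = 22.18 + 126.8 + 364.1 = 513 mol/min.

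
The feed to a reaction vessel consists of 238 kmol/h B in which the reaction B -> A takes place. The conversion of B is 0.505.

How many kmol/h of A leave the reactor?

120 kmol/h

B reacted = 0.505 × 238 = 120.2 kmol/h; ν_B = −1, so ξ = 120.2/1 = 120.2 kmol/h.
Outlet amounts (n = n₀ + ν ξ):
  B: 238 − 1(120.2) = 117.8
  A: 0 + 1(120.2) = 120.2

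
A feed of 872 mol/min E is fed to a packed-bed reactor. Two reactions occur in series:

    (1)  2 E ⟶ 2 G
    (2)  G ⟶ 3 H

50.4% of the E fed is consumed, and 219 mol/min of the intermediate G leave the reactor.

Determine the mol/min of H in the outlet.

661 mol/min

Conversion of E: E consumed = 2ξ₁ = 0.504 × 872 → ξ₁ = 219.7 mol/min.
G balance: n_G = 0 + 2ξ₁ − 1ξ₂ = 219 → ξ₂ = (2·219.7 − 219)/1 = 220.5 mol/min.
Outlet amounts (n = n₀ + Σ ν·ξ):
  E: 872 − 2(219.7) = 432.5
  G: 0 + 2(219.7) − 1(220.5) = 219
  H: 0 + 3(220.5) = 661.5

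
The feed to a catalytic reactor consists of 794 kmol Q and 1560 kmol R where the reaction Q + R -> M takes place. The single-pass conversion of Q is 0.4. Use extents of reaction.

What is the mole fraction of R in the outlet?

Q reacted = 0.4 × 794 = 317.6 kmol; ν_Q = −1, so ξ = 317.6/1 = 317.6 kmol.
Outlet amounts (n = n₀ + ν ξ):
  Q: 794 − 1(317.6) = 476.4
  R: 1560 − 1(317.6) = 1242
  M: 0 + 1(317.6) = 317.6
Total out = 2036 kmol; y_R = 1242 / 2036 = 0.6101.

0.61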